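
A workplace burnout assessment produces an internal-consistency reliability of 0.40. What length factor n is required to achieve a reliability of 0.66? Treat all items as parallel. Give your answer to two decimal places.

2.91

Rearranging the Spearman-Brown formula for n,
n = r*(1 − r) / [ r (1 − r*) ]
n = [0.66 × 0.60] / [0.40 × 0.34]
n = 0.3960 / 0.1360 ≈ 2.9118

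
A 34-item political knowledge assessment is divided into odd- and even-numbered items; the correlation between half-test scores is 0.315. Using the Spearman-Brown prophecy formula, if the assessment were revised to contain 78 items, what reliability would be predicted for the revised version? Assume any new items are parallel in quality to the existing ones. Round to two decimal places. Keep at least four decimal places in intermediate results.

Spearman-Brown correction (n = 2): r_full = 2·0.315/(1 + 0.315) = 0.4791
Length factor from 34 to 78 items: n = 78/34 = 2.2941
r_new = n·r_full / (1 + (n − 1)·r_full) = 1.0991 / 1.6200 ≈ 0.6785

0.68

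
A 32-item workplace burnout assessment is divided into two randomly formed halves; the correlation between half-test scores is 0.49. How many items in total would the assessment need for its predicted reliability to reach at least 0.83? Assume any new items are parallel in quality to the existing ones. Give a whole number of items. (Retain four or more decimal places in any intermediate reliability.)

r_full = 2(0.49)/(1 + 0.49) = 0.6577
Solve Spearman-Brown for n: n = 0.83(1 − 0.6577) / [0.6577(1 − 0.83)] = 2.5410
Items = 2.5410 × 32 ≈ 81.31 → 82

82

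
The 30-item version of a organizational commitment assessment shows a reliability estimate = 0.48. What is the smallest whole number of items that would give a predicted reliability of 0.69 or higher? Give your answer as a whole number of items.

n = 0.69(1 − 0.48) / [0.48(1 − 0.69)]
  = 0.3588 / 0.1488 = 2.4113
So the test needs 2.4113 × 30 ≈ 72.34 items; rounding up, 73.

73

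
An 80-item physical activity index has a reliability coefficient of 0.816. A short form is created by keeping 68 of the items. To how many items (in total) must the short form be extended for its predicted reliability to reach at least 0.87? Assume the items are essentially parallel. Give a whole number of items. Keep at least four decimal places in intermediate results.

121

Short-form reliability: n = 68/80 = 0.8500; r_68 = n·r/(1+(n−1)r) ≈ 0.7903
Then solve for n' with r_old = 0.7903, r_target = 0.87: n' = 0.87(1 − 0.7903)/[0.7903(1 − 0.87)] = 1.7758
Total items = 1.7758 × 68 = 120.75, rounded up to 121.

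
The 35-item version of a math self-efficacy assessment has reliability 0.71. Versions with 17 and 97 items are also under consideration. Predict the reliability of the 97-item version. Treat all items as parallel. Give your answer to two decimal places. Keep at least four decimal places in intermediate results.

0.87

The 17-item form is not needed; work directly from the 35-item form with n = 97/35 = 2.7714.
r_{97} = n·r / (1 + (n − 1)·r) = 1.9677 / 2.2577 ≈ 0.8716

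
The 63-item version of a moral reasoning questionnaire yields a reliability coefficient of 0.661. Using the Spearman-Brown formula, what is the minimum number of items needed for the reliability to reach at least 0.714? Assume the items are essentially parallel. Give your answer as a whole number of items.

81

n = [0.714 × 0.339] / [0.661 × 0.286]
  = 0.242046 / 0.189046 = 1.2804
So the test needs 1.2804 × 63 ≈ 80.67 items; rounding up, 81.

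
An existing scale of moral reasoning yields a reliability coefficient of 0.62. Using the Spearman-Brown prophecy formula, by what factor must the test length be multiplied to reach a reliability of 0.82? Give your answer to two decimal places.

2.79

n = [0.82 × 0.38] / [0.62 × 0.18]
n = 0.3116 / 0.1116 ≈ 2.7921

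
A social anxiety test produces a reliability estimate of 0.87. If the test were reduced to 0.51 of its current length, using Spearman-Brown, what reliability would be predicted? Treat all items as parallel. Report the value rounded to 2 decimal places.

0.77

Spearman-Brown: r_new = n·r / (1 + (n − 1)·r)
r_new = (0.51 × 0.87) / (1 + (0.51 − 1) × 0.87)
     = 0.4437 / 0.5737 = 0.7734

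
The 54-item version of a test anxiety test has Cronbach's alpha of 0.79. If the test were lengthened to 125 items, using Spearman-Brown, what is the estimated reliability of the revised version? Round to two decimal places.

The new length is 125/54 = 2.3148 times the old.
Apply the Spearman-Brown prophecy formula, r' = nr / [1 + (n − 1)r]:
r_new = 2.3148·0.79 / [1 + (2.3148 − 1)·0.79]
r_new = 1.8287 / 2.0387 ≈ 0.8970

0.90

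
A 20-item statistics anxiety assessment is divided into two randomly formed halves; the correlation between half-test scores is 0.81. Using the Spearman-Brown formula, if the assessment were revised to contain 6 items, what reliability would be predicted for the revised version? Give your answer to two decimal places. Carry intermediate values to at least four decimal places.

First correct the split-half correlation to full-test reliability: r_full = 2 × 0.81 / (1 + 0.81) ≈ 0.8950
Then adjust to 6 items: n = 6/20 = 0.3000
r_new = n·r_full / (1 + (n − 1)·r_full) = 0.2685 / 0.3735 ≈ 0.7189

0.72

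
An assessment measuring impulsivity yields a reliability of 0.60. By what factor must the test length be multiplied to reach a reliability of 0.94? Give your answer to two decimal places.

Invert Spearman-Brown to solve for n:
n = r_target (1 − r_old) / [ r_old (1 − r_target) ]
n = [0.94 × 0.40] / [0.60 × 0.06]
n = 0.3760 / 0.0360 ≈ 10.4444

10.44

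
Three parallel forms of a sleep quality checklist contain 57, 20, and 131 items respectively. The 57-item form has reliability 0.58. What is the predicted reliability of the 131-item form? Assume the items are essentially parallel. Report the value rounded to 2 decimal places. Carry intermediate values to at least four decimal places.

Only the ratio of lengths matters: n = 131/57 = 2.2982
r_{131} = n·r / (1 + (n − 1)·r) = 1.3330 / 1.7530 ≈ 0.7604

0.76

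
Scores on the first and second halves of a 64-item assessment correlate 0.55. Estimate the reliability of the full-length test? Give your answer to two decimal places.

0.71

Apply the Spearman-Brown correction with n = 2:
r_full = 2r_hh / (1 + r_hh) = 2 × 0.55 / (1 + 0.55)
       = 1.1000 / 1.5500 = 0.7097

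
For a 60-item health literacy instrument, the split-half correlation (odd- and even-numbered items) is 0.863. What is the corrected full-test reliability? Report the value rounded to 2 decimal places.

0.93

Apply the Spearman-Brown correction with n = 2:
r_full = 2r_hh / (1 + r_hh) = 2 × 0.863 / (1 + 0.863)
r_full = 1.7260 / 1.8630 ≈ 0.9265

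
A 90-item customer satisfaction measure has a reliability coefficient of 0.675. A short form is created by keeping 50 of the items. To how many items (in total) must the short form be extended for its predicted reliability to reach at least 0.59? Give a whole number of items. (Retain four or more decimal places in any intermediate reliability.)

63

Short-form reliability: n = 50/90 = 0.5556; r_50 = n·r/(1+(n−1)r) ≈ 0.5357
Then solve for n' with r_old = 0.5357, r_target = 0.59: n' = 0.59(1 − 0.5357)/[0.5357(1 − 0.59)] = 1.2472
Total items = 1.2472 × 50 = 62.36, rounded up to 63.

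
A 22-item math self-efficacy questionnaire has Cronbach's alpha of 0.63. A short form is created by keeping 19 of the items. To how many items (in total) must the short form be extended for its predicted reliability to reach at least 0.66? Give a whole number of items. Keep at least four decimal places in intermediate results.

26

Short-form reliability: n = 19/22 = 0.8636; r_19 = n·r/(1+(n−1)r) ≈ 0.5952
Then solve for n' with r_old = 0.5952, r_target = 0.66: n' = 0.66(1 − 0.5952)/[0.5952(1 − 0.66)] = 1.3202
Total items = 1.3202 × 19 = 25.08, rounded up to 26.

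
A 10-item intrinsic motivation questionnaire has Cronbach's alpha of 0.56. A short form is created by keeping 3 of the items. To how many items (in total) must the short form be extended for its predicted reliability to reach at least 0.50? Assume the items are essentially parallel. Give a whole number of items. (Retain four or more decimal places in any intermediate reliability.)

8

First, r for the 3-item form: n = 3/10 = 0.3000, so r_3 = 0.3000·0.56/(1 + (0.3000 − 1)·0.56) = 0.2763
Then solve for n' with r_old = 0.2763, r_target = 0.50: n' = 0.50(1 − 0.2763)/[0.2763(1 − 0.50)] = 2.6193
Items = 2.6193 × 3 ≈ 7.86 → 8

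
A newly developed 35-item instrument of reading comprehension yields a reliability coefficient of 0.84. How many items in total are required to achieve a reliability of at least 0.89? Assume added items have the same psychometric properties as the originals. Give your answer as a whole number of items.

54

n = 0.89(1 − 0.84) / [0.84(1 − 0.89)]
n = 0.1424 / 0.0924 ≈ 1.5411
So the test needs 1.5411 × 35 ≈ 53.94 items; rounding up, 54.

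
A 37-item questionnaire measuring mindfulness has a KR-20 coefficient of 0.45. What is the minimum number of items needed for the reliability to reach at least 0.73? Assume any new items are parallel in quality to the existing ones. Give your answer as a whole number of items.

123

n = [0.73 × 0.55] / [0.45 × 0.27]
n = 0.4015 / 0.1215 ≈ 3.3045
So the test needs 3.3045 × 37 ≈ 122.27 items; rounding up, 123.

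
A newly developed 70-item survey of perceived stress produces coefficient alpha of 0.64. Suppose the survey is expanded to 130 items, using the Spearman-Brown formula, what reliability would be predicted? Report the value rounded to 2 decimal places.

The new length is 130/70 = 1.8571 times the old.
Apply the Spearman-Brown prophecy formula, r' = nr / [1 + (n − 1)r]:
r_new = 1.8571·0.64 / [1 + (1.8571 − 1)·0.64]
     = 1.1885 / 1.5485 = 0.7675

0.77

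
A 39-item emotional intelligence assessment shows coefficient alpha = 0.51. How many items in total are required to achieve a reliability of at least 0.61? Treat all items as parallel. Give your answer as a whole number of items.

59

n = 0.61 × (1 − 0.51) / [ 0.51 × (1 − 0.61) ]
n = 0.2989 / 0.1989 ≈ 1.5028
1.5028 × 39 = 58.61 → 59 items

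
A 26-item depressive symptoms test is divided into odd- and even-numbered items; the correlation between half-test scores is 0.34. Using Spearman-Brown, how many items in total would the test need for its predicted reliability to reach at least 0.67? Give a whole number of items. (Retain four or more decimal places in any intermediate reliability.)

r_full = 2(0.34)/(1 + 0.34) = 0.5075
n = r_tgt(1 − r_full) / [r_full(1 − r_tgt)] = 0.67 × 0.4925 / (0.5075 × 0.33) ≈ 1.9703
Required items = 1.9703 × 26 = 51.23, so 52 items.

52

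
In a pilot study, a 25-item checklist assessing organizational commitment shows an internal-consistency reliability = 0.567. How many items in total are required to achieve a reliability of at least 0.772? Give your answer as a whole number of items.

65

n = 0.772 × (1 − 0.567) / [ 0.567 × (1 − 0.772) ]
n = 0.334276 / 0.129276 ≈ 2.5858
Items needed = n × 25 = 2.5858 × 25 ≈ 64.64 → round up to 65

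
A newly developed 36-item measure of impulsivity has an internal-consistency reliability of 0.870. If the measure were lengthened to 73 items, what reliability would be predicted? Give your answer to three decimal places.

n = 73/36 = 2.0278
Spearman-Brown: r_new = n·r / (1 + (n − 1)·r)
r_new = 2.0278·0.870 / [1 + (2.0278 − 1)·0.870]
     = 1.7642 / 1.8942 = 0.9314

0.931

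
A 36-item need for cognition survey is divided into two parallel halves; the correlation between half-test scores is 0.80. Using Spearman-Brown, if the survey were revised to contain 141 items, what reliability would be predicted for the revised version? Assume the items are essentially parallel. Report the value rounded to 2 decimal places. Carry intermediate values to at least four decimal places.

First correct the split-half correlation to full-test reliability: r_full = 2 × 0.80 / (1 + 0.80) ≈ 0.8889
Length factor from 36 to 141 items: n = 141/36 = 3.9167
r_new = n·r_full / (1 + (n − 1)·r_full) = 3.4816 / 3.5927 ≈ 0.9691

0.97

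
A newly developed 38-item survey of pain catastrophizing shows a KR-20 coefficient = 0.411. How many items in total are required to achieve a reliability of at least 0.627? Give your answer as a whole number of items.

n = 0.627(1 − 0.411) / [0.411(1 − 0.627)]
n = 0.369303 / 0.153303 ≈ 2.4090
So the test needs 2.4090 × 38 ≈ 91.54 items; rounding up, 92.

92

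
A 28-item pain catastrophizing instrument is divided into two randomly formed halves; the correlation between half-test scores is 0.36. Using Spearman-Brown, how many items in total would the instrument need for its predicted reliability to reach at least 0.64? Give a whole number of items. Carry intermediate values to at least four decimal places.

45

r_full = 2(0.36)/(1 + 0.36) = 0.5294
n = r_tgt(1 − r_full) / [r_full(1 − r_tgt)] = 0.64 × 0.4706 / (0.5294 × 0.36) ≈ 1.5803
Required items = 1.5803 × 28 = 44.25, so 45 items.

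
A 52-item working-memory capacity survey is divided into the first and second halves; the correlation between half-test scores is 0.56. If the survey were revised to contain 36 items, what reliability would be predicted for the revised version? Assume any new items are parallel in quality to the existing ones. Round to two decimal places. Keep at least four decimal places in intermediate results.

Full-test reliability from the split-half r: r_full = 2(0.56)/(1 + 0.56) = 0.7179
Then adjust to 36 items: n = 36/52 = 0.6923
r_new = n·r_full / (1 + (n − 1)·r_full) = 0.4970 / 0.7791 ≈ 0.6379

0.64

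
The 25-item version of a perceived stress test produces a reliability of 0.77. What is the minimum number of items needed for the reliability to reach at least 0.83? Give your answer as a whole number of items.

37

n = 0.83 × (1 − 0.77) / [ 0.77 × (1 − 0.83) ]
  = 0.1909 / 0.1309 = 1.4584
So the test needs 1.4584 × 25 ≈ 36.46 items; rounding up, 37.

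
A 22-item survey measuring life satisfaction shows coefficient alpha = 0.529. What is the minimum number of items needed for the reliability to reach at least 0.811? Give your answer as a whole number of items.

Spearman-Brown solved for the length factor n:
n = r_target (1 − r_old) / [ r_old (1 − r_target) ]
n = 0.811 × (1 − 0.529) / [ 0.529 × (1 − 0.811) ]
  = 0.381981 / 0.099981 = 3.8205
Items needed = n × 22 = 3.8205 × 22 ≈ 84.05 → round up to 85

85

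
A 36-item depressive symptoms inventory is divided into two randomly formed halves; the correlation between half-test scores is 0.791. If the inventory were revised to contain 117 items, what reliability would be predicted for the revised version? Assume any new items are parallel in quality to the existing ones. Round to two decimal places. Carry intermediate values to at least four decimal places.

Full-test reliability from the split-half r: r_full = 2(0.791)/(1 + 0.791) = 0.8833
Length factor from 36 to 117 items: n = 117/36 = 3.2500
r_new = n·r_full / (1 + (n − 1)·r_full) = 2.8707 / 2.9874 ≈ 0.9609

0.96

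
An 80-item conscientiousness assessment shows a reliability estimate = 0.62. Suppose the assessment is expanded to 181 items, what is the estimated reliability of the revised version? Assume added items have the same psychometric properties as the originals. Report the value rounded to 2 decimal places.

0.79

n = 181/80 = 2.2625
r_new = 2.2625·0.62 / [1 + (2.2625 − 1)·0.62]
r_new = 1.4028 / 1.7828 ≈ 0.7869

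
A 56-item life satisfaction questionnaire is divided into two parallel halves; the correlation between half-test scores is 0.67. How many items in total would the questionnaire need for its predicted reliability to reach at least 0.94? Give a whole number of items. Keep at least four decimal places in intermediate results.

r_full = 2(0.67)/(1 + 0.67) = 0.8024
Solve Spearman-Brown for n: n = 0.94(1 − 0.8024) / [0.8024(1 − 0.94)] = 3.8581
Required items = 3.8581 × 56 = 216.05, so 217 items.

217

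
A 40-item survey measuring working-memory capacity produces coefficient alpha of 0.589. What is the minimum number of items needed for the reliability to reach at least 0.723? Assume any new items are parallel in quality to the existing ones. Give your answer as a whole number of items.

n = 0.723(1 − 0.589) / [0.589(1 − 0.723)]
n = 0.297153 / 0.163153 ≈ 1.8213
So the test needs 1.8213 × 40 ≈ 72.85 items; rounding up, 73.

73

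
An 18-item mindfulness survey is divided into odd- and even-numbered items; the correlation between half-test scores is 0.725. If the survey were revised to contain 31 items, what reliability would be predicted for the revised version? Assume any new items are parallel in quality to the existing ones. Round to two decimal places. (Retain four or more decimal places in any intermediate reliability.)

Full-test reliability from the split-half r: r_full = 2(0.725)/(1 + 0.725) = 0.8406
Length factor from 18 to 31 items: n = 31/18 = 1.7222
r_new = n·r_full / (1 + (n − 1)·r_full) = 1.4477 / 1.6071 ≈ 0.9008

0.90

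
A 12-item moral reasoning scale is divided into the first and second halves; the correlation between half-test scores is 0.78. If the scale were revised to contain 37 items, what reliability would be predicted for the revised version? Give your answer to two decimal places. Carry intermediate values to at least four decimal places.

0.96

First correct the split-half correlation to full-test reliability: r_full = 2 × 0.78 / (1 + 0.78) ≈ 0.8764
Then adjust to 37 items: n = 37/12 = 3.0833
r_new = n·r_full / (1 + (n − 1)·r_full) = 2.7022 / 2.8258 ≈ 0.9563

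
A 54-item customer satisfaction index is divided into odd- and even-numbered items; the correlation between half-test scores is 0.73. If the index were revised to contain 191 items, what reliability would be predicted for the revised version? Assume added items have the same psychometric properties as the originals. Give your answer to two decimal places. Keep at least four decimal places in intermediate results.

0.95

First correct the split-half correlation to full-test reliability: r_full = 2 × 0.73 / (1 + 0.73) ≈ 0.8439
Length factor from 54 to 191 items: n = 191/54 = 3.5370
r_new = n·r_full / (1 + (n − 1)·r_full) = 2.9849 / 3.1410 ≈ 0.9503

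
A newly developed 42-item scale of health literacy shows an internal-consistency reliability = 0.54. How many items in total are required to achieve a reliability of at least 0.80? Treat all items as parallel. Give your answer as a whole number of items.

144

n = 0.80 × (1 − 0.54) / [ 0.54 × (1 − 0.80) ]
  = 0.3680 / 0.1080 = 3.4074
So the test needs 3.4074 × 42 ≈ 143.11 items; rounding up, 144.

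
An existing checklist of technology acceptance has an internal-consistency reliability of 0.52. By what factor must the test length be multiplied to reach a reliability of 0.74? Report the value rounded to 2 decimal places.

2.63

Spearman-Brown solved for the length factor n:
n = r*(1 − r) / [ r (1 − r*) ]
n = [0.74 × 0.48] / [0.52 × 0.26]
  = 0.3552 / 0.1352 = 2.6272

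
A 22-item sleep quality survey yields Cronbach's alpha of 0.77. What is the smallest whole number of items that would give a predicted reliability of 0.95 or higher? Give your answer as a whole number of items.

125

n = [0.95 × 0.23] / [0.77 × 0.05]
n = 0.2185 / 0.0385 ≈ 5.6753
5.6753 × 22 = 124.86 → 125 items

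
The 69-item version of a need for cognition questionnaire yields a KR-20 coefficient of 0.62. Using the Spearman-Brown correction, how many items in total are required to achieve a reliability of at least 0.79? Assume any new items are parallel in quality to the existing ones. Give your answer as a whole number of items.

Spearman-Brown solved for the length factor n:
n = r*(1 − r) / [ r (1 − r*) ]
n = 0.79 × (1 − 0.62) / [ 0.62 × (1 − 0.79) ]
  = 0.3002 / 0.1302 = 2.3057
2.3057 × 69 = 159.09 → 160 items

160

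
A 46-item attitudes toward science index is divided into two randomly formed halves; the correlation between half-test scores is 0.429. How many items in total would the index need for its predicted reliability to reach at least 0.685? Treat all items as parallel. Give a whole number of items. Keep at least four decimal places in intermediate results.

Corrected full-test reliability: r_full = 2 × 0.429 / (1 + 0.429) ≈ 0.6004
Solve Spearman-Brown for n: n = 0.685(1 − 0.6004) / [0.6004(1 − 0.685)] = 1.4473
Required items = 1.4473 × 46 = 66.58, so 67 items.

67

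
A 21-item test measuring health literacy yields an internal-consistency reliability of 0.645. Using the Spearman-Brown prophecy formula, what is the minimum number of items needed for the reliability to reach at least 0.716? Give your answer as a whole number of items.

30

Rearranging the Spearman-Brown formula for n,
n = r*(1 − r) / [ r (1 − r*) ]
n = [0.716 × 0.355] / [0.645 × 0.284]
n = 0.254180 / 0.183180 ≈ 1.3876
1.3876 × 21 = 29.14 → 30 items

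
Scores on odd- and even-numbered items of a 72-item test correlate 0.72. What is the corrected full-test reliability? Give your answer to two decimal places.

0.84

The full test is twice the length of either half (n = 2).
r_full = 2r_hh / (1 + r_hh) = 2 × 0.72 / (1 + 0.72)
r_full = 1.4400 / 1.7200 ≈ 0.8372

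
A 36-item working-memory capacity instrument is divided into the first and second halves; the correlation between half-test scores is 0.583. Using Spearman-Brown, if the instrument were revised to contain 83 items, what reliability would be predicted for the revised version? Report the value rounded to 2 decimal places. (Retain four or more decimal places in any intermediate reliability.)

0.87

First correct the split-half correlation to full-test reliability: r_full = 2 × 0.583 / (1 + 0.583) ≈ 0.7366
Then adjust to 83 items: n = 83/36 = 2.3056
r_new = n·r_full / (1 + (n − 1)·r_full) = 1.6983 / 1.9617 ≈ 0.8657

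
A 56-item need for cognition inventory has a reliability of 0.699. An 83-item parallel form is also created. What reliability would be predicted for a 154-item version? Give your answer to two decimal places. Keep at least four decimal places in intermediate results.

0.86

Only the ratio of lengths matters: n = 154/56 = 2.7500
r_{154} = n·r / (1 + (n − 1)·r) = 1.9222 / 2.2233 ≈ 0.8646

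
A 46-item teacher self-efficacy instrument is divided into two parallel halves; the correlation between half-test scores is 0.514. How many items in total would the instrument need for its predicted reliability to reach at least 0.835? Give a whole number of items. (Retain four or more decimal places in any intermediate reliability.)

111

r_full = 2(0.514)/(1 + 0.514) = 0.6790
n = r_tgt(1 − r_full) / [r_full(1 − r_tgt)] = 0.835 × 0.3210 / (0.6790 × 0.165) ≈ 2.3924
Items = 2.3924 × 46 ≈ 110.05 → 111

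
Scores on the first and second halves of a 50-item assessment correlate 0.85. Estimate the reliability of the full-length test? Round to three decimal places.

0.919

Each half is half the length of the full test, so the full test is n = 2 times a half.
r_full = 2r_hh / (1 + r_hh) = 2 × 0.85 / (1 + 0.85)
       = 1.7000 / 1.8500 = 0.9189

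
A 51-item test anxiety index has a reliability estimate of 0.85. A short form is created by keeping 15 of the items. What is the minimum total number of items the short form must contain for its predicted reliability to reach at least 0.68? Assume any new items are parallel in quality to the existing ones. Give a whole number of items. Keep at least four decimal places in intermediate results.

Short-form reliability: n = 15/51 = 0.2941; r_15 = n·r/(1+(n−1)r) ≈ 0.6250
Then solve for n' with r_old = 0.6250, r_target = 0.68: n' = 0.68(1 − 0.6250)/[0.6250(1 − 0.68)] = 1.2750
Items = 1.2750 × 15 ≈ 19.12 → 20

20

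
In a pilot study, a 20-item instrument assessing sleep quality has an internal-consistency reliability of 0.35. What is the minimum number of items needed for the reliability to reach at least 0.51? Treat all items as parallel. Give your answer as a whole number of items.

39

n = 0.51 × (1 − 0.35) / [ 0.35 × (1 − 0.51) ]
n = 0.3315 / 0.1715 ≈ 1.9329
Items needed = n × 20 = 1.9329 × 20 ≈ 38.66 → round up to 39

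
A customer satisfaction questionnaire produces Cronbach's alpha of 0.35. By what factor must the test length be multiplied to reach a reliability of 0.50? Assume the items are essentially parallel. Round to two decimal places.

n = 0.50 × (1 − 0.35) / [ 0.35 × (1 − 0.50) ]
n = 0.3250 / 0.1750 ≈ 1.8571

1.86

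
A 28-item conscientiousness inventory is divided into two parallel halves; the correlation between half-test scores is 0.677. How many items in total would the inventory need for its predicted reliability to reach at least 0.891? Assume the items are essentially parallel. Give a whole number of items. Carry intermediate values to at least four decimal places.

Corrected full-test reliability: r_full = 2 × 0.677 / (1 + 0.677) ≈ 0.8074
Solve Spearman-Brown for n: n = 0.891(1 − 0.8074) / [0.8074(1 − 0.891)] = 1.9499
Required items = 1.9499 × 28 = 54.60, so 55 items.

55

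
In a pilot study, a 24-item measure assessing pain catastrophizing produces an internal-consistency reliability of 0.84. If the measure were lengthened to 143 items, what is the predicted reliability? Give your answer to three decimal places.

0.969

The new length is 143/24 = 5.9583 times the old.
r_new = (5.9583 × 0.84) / (1 + (5.9583 − 1) × 0.84)
r_new = 5.0050 / 5.1650 ≈ 0.9690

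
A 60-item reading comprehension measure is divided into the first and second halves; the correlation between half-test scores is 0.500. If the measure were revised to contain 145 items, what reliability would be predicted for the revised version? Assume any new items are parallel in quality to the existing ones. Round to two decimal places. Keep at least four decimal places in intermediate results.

Spearman-Brown correction (n = 2): r_full = 2·0.500/(1 + 0.500) = 0.6667
Then adjust to 145 items: n = 145/60 = 2.4167
r_new = n·r_full / (1 + (n − 1)·r_full) = 1.6112 / 1.9445 ≈ 0.8286

0.83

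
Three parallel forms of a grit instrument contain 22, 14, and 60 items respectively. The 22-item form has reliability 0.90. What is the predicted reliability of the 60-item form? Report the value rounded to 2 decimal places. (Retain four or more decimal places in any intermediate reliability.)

0.96

The 14-item form is not needed; work directly from the 22-item form with n = 60/22 = 2.7273.
r_{60} = n·r / (1 + (n − 1)·r) = 2.4546 / 2.5546 ≈ 0.9609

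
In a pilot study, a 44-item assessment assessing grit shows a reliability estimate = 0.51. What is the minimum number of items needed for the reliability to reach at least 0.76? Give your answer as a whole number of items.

n = 0.76 × (1 − 0.51) / [ 0.51 × (1 − 0.76) ]
  = 0.3724 / 0.1224 = 3.0425
So the test needs 3.0425 × 44 ≈ 133.87 items; rounding up, 134.

134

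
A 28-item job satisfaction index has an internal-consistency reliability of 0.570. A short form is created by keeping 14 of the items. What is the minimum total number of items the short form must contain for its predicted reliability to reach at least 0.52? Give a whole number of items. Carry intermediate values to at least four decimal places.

23

Short-form reliability: n = 14/28 = 0.5000; r_14 = n·r/(1+(n−1)r) ≈ 0.3986
Then solve for n' with r_old = 0.3986, r_target = 0.52: n' = 0.52(1 − 0.3986)/[0.3986(1 − 0.52)] = 1.6345
Total items = 1.6345 × 14 = 22.88, rounded up to 23.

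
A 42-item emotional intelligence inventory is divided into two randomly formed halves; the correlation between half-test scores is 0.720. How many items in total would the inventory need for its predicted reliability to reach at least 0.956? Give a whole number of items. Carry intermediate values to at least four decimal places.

Corrected full-test reliability: r_full = 2 × 0.720 / (1 + 0.720) ≈ 0.8372
n = r_tgt(1 − r_full) / [r_full(1 − r_tgt)] = 0.956 × 0.1628 / (0.8372 × 0.044) ≈ 4.2250
Required items = 4.2250 × 42 = 177.45, so 178 items.

178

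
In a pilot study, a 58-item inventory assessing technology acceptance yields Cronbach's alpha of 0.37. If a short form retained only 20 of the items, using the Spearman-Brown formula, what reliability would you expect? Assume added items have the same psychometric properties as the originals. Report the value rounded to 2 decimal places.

n = 20/58 = 0.3448
r_new = (0.3448 × 0.37) / (1 + (0.3448 − 1) × 0.37)
     = 0.1276 / 0.7576 = 0.1684

0.17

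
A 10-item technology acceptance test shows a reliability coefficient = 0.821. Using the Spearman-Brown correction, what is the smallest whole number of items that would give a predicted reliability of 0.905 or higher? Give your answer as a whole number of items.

21

Spearman-Brown solved for the length factor n:
n = r_target (1 − r_old) / [ r_old (1 − r_target) ]
n = 0.905 × (1 − 0.821) / [ 0.821 × (1 − 0.905) ]
n = 0.161995 / 0.077995 ≈ 2.0770
Items needed = n × 10 = 2.0770 × 10 ≈ 20.77 → round up to 21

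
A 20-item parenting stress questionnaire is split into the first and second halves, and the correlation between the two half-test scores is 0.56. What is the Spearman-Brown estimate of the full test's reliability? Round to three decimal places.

r_full = 2(0.56) / (1 + 0.56)
       = 1.1200 / 1.5600 = 0.7179

0.718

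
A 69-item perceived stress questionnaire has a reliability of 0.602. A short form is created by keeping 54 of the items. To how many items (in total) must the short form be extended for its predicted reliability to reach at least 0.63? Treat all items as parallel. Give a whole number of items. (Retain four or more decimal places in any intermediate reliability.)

78

First, r for the 54-item form: n = 54/69 = 0.7826, so r_54 = 0.7826·0.602/(1 + (0.7826 − 1)·0.602) = 0.5421
Then solve for n' with r_old = 0.5421, r_target = 0.63: n' = 0.63(1 − 0.5421)/[0.5421(1 − 0.63)] = 1.4382
Items = 1.4382 × 54 ≈ 77.66 → 78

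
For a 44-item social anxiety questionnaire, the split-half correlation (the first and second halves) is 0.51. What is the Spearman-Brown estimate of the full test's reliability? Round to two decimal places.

0.68

Apply the Spearman-Brown correction with n = 2:
r_full = 2r_hh / (1 + r_hh) = 2 × 0.51 / (1 + 0.51)
r_full = 1.0200 / 1.5100 ≈ 0.6755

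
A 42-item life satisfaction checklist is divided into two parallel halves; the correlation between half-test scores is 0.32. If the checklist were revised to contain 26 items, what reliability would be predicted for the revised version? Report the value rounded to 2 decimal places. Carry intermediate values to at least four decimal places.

Spearman-Brown correction (n = 2): r_full = 2·0.32/(1 + 0.32) = 0.4848
Then adjust to 26 items: n = 26/42 = 0.6190
r_new = n·r_full / (1 + (n − 1)·r_full) = 0.3001 / 0.8153 ≈ 0.3681

0.37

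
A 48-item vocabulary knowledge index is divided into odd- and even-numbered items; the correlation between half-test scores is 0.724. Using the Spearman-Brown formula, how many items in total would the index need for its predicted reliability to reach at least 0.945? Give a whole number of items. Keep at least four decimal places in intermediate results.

Corrected full-test reliability: r_full = 2 × 0.724 / (1 + 0.724) ≈ 0.8399
n = r_tgt(1 − r_full) / [r_full(1 − r_tgt)] = 0.945 × 0.1601 / (0.8399 × 0.055) ≈ 3.2752
Required items = 3.2752 × 48 = 157.21, so 158 items.

158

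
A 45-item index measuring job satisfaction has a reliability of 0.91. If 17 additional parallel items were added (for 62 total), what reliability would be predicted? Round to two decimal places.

The new length is 62/45 = 1.3778 times the old.
Apply the Spearman-Brown prophecy formula, r' = nr / [1 + (n − 1)r]:
r_new = (1.3778 × 0.91) / (1 + (1.3778 − 1) × 0.91)
r_new = 1.2538 / 1.3438 ≈ 0.9330

0.93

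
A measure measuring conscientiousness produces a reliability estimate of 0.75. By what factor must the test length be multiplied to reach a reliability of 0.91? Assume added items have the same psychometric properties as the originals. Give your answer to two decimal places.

Rearranging the Spearman-Brown formula for n,
n = r_target (1 − r_old) / [ r_old (1 − r_target) ]
n = [0.91 × 0.25] / [0.75 × 0.09]
n = 0.2275 / 0.0675 ≈ 3.3704

3.37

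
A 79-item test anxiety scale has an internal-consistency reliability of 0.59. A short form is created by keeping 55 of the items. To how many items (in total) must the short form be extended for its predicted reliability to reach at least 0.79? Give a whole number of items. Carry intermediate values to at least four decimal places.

207

Short-form reliability: n = 55/79 = 0.6962; r_55 = n·r/(1+(n−1)r) ≈ 0.5005
Length factor from the short form to reach 0.79: n' = 0.79(1 − 0.5005) / [0.5005(1 − 0.79)] ≈ 3.7544
Total items = 3.7544 × 55 = 206.49, rounded up to 207.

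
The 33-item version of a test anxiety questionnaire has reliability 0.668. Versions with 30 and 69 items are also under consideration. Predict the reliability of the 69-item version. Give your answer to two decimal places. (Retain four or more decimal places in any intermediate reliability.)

The 30-item form is not needed; work directly from the 33-item form with n = 69/33 = 2.0909.
r_{69} = n·r / (1 + (n − 1)·r) = 1.3967 / 1.7287 ≈ 0.8079

0.81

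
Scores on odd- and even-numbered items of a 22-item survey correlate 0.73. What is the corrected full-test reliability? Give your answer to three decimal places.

0.844

Each half is half the length of the full test, so the full test is n = 2 times a half.
r_full = 2r_hh / (1 + r_hh) = 2 × 0.73 / (1 + 0.73)
r_full = 1.4600 / 1.7300 ≈ 0.8439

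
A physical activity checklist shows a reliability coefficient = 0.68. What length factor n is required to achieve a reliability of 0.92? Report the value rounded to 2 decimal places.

5.41

Invert Spearman-Brown to solve for n:
n = r*(1 − r) / [ r (1 − r*) ]
n = 0.92 × (1 − 0.68) / [ 0.68 × (1 − 0.92) ]
n = 0.2944 / 0.0544 ≈ 5.4118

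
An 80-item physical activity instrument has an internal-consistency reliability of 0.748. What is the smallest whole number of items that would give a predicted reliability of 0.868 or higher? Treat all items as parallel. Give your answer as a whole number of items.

n = [0.868 × 0.252] / [0.748 × 0.132]
n = 0.218736 / 0.098736 ≈ 2.2154
Items needed = n × 80 = 2.2154 × 80 ≈ 177.23 → round up to 178

178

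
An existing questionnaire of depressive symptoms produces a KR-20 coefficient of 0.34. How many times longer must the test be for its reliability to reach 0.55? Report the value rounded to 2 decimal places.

2.37

Spearman-Brown solved for the length factor n:
n = r_target (1 − r_old) / [ r_old (1 − r_target) ]
n = [0.55 × 0.66] / [0.34 × 0.45]
n = 0.3630 / 0.1530 ≈ 2.3725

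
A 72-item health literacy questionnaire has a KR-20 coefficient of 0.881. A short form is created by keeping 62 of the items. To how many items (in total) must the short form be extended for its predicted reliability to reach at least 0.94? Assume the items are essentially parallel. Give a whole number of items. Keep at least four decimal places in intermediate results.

153

Short-form reliability: n = 62/72 = 0.8611; r_62 = n·r/(1+(n−1)r) ≈ 0.8644
Length factor from the short form to reach 0.94: n' = 0.94(1 − 0.8644) / [0.8644(1 − 0.94)] ≈ 2.4577
Items = 2.4577 × 62 ≈ 152.38 → 153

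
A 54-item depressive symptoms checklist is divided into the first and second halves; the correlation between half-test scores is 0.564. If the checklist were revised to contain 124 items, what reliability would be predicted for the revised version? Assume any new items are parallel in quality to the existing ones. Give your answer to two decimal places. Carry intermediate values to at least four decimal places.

First correct the split-half correlation to full-test reliability: r_full = 2 × 0.564 / (1 + 0.564) ≈ 0.7212
Length factor from 54 to 124 items: n = 124/54 = 2.2963
r_new = n·r_full / (1 + (n − 1)·r_full) = 1.6561 / 1.9349 ≈ 0.8559

0.86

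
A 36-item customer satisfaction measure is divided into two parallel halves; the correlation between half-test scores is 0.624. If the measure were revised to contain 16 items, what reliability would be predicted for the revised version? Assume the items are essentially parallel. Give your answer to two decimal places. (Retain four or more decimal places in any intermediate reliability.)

First correct the split-half correlation to full-test reliability: r_full = 2 × 0.624 / (1 + 0.624) ≈ 0.7685
Then adjust to 16 items: n = 16/36 = 0.4444
r_new = n·r_full / (1 + (n − 1)·r_full) = 0.3415 / 0.5730 ≈ 0.5960

0.60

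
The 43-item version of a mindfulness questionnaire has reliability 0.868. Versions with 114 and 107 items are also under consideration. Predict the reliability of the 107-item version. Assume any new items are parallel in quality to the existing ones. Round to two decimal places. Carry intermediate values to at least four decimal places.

0.94

The 114-item form is not needed; work directly from the 43-item form with n = 107/43 = 2.4884.
r_{107} = n·r / (1 + (n − 1)·r) = 2.1599 / 2.2919 ≈ 0.9424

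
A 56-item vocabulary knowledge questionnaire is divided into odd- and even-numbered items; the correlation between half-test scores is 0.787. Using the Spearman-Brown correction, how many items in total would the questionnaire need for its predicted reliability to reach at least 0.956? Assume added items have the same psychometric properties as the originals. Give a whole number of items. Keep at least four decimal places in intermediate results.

r_full = 2(0.787)/(1 + 0.787) = 0.8808
n = r_tgt(1 − r_full) / [r_full(1 − r_tgt)] = 0.956 × 0.1192 / (0.8808 × 0.044) ≈ 2.9404
Required items = 2.9404 × 56 = 164.66, so 165 items.

165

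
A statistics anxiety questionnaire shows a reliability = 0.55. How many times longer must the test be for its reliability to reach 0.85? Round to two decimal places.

Rearranging the Spearman-Brown formula for n,
n = r_target (1 − r_old) / [ r_old (1 − r_target) ]
n = 0.85 × (1 − 0.55) / [ 0.55 × (1 − 0.85) ]
  = 0.3825 / 0.0825 = 4.6364

4.64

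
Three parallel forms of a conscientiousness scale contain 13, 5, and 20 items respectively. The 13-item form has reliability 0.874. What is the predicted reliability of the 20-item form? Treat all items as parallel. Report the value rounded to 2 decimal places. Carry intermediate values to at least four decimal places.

0.91

The 5-item form is not needed; work directly from the 13-item form with n = 20/13 = 1.5385.
r_{20} = n·r / (1 + (n − 1)·r) = 1.3446 / 1.4706 ≈ 0.9143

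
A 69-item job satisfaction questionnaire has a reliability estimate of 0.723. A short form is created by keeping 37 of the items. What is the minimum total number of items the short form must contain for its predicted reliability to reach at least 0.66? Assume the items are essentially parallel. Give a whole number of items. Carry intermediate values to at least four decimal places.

52

First, r for the 37-item form: n = 37/69 = 0.5362, so r_37 = 0.5362·0.723/(1 + (0.5362 − 1)·0.723) = 0.5833
Length factor from the short form to reach 0.66: n' = 0.66(1 − 0.5833) / [0.5833(1 − 0.66)] ≈ 1.3867
Items = 1.3867 × 37 ≈ 51.31 → 52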